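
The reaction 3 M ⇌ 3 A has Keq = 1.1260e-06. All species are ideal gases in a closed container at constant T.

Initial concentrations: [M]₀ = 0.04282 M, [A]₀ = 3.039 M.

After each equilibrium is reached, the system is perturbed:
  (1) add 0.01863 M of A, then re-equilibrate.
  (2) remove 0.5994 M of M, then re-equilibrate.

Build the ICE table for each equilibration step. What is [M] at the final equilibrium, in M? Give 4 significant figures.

Q₀ = 3.5748e+05 vs Keq = 1.1260e-06 ⇒ Q>K, reverse
Step 1:
                   M          A
  Initial    0.04282      3.039
  Change       3.007     -3.007
  Equil         3.05    0.03173
  solve Keq expr → x = -1.002; check Q = 1.1260e-06
Then add 0.01863 M of A.
Step 2:
                   M          A
  Initial       3.05    0.05036
  Change     0.01844   -0.01844
  Equil        3.069    0.03192
  solve Keq expr → x = -0.006146; check Q = 1.1260e-06
Then remove 0.5994 M of M.
Step 3:
                   M          A
  Initial      2.469    0.03192
  Change    0.006172  -0.006172
  Equil        2.475    0.02575
  solve Keq expr → x = -0.002057; check Q = 1.1260e-06

[M]_eq = 2.475 M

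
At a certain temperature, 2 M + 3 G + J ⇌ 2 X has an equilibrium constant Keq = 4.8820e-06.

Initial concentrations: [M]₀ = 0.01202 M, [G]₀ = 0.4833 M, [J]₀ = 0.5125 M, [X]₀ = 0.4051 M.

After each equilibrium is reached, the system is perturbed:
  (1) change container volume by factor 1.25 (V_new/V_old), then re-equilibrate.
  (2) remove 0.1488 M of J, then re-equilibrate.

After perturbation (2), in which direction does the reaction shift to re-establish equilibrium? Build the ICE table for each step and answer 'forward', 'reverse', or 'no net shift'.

Q₀ = 1.9632e+04 vs Keq = 4.8820e-06 ⇒ Q>K, reverse
Step 1:
                   M          G          J          X
  init       0.01202     0.4833     0.5125     0.4051
  Δ           0.4042     0.6063     0.2021    -0.4042
  eq          0.4162       1.09     0.7146 8.8427e-04
  solve Keq expr → x = -0.2021; check Q = 4.8820e-06
Then change container volume by factor 1.25 (V_new/V_old).
Step 2:
                   M          G          J          X
  init         0.333     0.8717     0.5717 7.0742e-04
  Δ       2.5398e-04 3.8097e-04 1.2699e-04 -2.5398e-04
  eq          0.3332     0.8721     0.5718 4.5344e-04
  solve Keq expr → x = -1.2699e-04; check Q = 4.8820e-06
Then remove 0.1488 M of J.
Step 3:
                   M          G          J          X
  init        0.3332     0.8721      0.423 4.5344e-04
  Δ       6.3283e-05 9.4925e-05 3.1642e-05 -6.3283e-05
  eq          0.3333     0.8722      0.423 3.9016e-04
  solve Keq expr → x = -3.1642e-05; check Q = 4.8820e-06

Direction: reverse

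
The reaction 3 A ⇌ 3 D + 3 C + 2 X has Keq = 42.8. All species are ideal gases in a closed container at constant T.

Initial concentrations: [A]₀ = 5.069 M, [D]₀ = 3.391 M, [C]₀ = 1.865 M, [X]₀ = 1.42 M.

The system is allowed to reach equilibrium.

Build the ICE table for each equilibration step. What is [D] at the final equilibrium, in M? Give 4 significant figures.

Q₀ = 3.916 vs Keq = 42.8 ⇒ Q<K, forward
Step 1:
                   A          D          C          X
  init         5.069      3.391      1.865       1.42
  Δ          -0.6572     0.6572     0.6572     0.4381
  eq           4.412      4.048      2.522      1.858
  solve Keq expr → x = 0.2191; check Q = 42.8

[D]_eq = 4.048 M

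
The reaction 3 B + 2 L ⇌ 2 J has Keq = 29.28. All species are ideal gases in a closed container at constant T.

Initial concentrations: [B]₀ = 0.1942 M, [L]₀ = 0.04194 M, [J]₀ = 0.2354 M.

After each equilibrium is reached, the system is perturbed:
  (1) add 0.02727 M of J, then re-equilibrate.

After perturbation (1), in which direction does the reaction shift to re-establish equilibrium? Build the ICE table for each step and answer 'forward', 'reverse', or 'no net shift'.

Q₀ = 4301 vs Keq = 29.28 ⇒ Q>K, reverse
Step 1:
                    B           L           J
  I            0.1942     0.04194      0.2354
  C            0.1403     0.09355    -0.09355
  E            0.3345      0.1355      0.1419
  solve Keq expr → x = -0.04677; check Q = 29.28
Then add 0.02727 M of J.
Step 2:
                    B           L           J
  I            0.3345      0.1355      0.1691
  C           0.01331    0.008872   -0.008872
  E            0.3478      0.1444      0.1602
  solve Keq expr → x = -0.004436; check Q = 29.28

Direction: reverse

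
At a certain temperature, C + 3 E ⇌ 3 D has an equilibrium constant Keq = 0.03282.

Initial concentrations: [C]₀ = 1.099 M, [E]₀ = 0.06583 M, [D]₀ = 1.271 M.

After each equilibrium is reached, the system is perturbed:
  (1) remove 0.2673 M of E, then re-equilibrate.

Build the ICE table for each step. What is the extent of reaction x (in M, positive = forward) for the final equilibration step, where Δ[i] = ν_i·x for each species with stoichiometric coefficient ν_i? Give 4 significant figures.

x = -0.02314 M

Q₀ = 6549 vs Keq = 0.03282 ⇒ Q>K, reverse
Step 1:
                  C         E         D
  init        1.099   0.06583     1.271
  Δ           0.306    0.9181   -0.9181
  eq          1.405     0.984    0.3529
  solve Keq expr → x = -0.306; check Q = 0.03282
Then remove 0.2673 M of E.
Step 2:
                  C         E         D
  init        1.405    0.7167    0.3529
  Δ         0.02314   0.06942  -0.06942
  eq          1.428    0.7861    0.2834
  solve Keq expr → x = -0.02314; check Q = 0.03282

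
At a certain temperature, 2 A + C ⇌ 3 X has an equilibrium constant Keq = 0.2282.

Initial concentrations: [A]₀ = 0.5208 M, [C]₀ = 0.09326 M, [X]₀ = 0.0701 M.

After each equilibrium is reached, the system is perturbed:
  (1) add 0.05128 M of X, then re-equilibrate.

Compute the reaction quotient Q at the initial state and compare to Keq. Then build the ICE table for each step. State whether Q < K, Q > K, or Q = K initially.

Q₀ = 0.01362; Q < K (proceeds forward)

Q₀ = 0.01362 vs Keq = 0.2282 ⇒ Q<K, forward
Step 1:
                   A          C          X
  init        0.5208    0.09326     0.0701
  Δ          -0.0529   -0.02645    0.07935
  eq          0.4679    0.06681     0.1494
  solve Keq expr → x = 0.02645; check Q = 0.2282
Then add 0.05128 M of X.
Step 2:
                   A          C          X
  init        0.4679    0.06681     0.2007
  Δ          0.02471    0.01235   -0.03706
  eq          0.4926    0.07917     0.1637
  solve Keq expr → x = -0.01235; check Q = 0.2282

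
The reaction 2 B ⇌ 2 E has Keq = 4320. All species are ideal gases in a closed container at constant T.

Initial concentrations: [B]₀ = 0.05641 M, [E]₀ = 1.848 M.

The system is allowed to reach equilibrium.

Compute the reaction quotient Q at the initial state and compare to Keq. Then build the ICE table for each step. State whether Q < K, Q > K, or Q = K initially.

Q₀ = 1073; Q < K (proceeds forward)

Q₀ = 1073 vs Keq = 4320 ⇒ Q<K, forward
Step 1:
                  B         E
  I         0.05641     1.848
  C        -0.02787   0.02787
  E         0.02854     1.876
  solve Keq expr → x = 0.01393; check Q = 4320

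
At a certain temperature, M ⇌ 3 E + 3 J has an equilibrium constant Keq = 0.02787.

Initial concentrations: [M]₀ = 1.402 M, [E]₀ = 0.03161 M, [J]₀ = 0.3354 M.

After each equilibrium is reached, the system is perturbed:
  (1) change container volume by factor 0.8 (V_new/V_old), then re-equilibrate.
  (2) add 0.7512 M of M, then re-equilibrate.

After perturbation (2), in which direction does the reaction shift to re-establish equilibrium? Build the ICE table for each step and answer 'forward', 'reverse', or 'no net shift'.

Direction: forward

Q₀ = 8.4999e-07 vs Keq = 0.02787 ⇒ Q<K, forward
Step 1:
                  M         E         J
  I           1.402   0.03161    0.3354
  C         -0.1363     0.409     0.409
  E           1.266    0.4406    0.7444
  solve Keq expr → x = 0.1363; check Q = 0.02787
Then change container volume by factor 0.8 (V_new/V_old).
Step 2:
                  M         E         J
  I           1.582    0.5507    0.9305
  C         0.03813   -0.1144   -0.1144
  E            1.62    0.4363    0.8161
  solve Keq expr → x = -0.03813; check Q = 0.02787
Then add 0.7512 M of M.
Step 3:
                  M         E         J
  I           2.371    0.4363    0.8161
  C        -0.01228   0.03685   0.03685
  E           2.359    0.4732    0.8529
  solve Keq expr → x = 0.01228; check Q = 0.02787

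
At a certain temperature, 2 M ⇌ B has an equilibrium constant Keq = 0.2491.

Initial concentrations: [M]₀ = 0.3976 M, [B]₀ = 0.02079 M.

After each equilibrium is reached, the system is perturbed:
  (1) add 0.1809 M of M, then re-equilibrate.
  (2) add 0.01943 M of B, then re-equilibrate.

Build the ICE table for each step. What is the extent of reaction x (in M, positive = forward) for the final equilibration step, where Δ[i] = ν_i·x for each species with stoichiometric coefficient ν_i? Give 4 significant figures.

x = -0.01288 M

Q₀ = 0.1315 vs Keq = 0.2491 ⇒ Q<K, forward
Step 1:
                    M           B
  I            0.3976     0.02079
  C          -0.02689     0.01344
  E            0.3707     0.03423
  solve Keq expr → x = 0.01344; check Q = 0.2491
Then add 0.1809 M of M.
Step 2:
                    M           B
  I            0.5516     0.03423
  C           -0.0546      0.0273
  E             0.497     0.06153
  solve Keq expr → x = 0.0273; check Q = 0.2491
Then add 0.01943 M of B.
Step 3:
                    M           B
  I             0.497     0.08096
  C           0.02577    -0.01288
  E            0.5228     0.06808
  solve Keq expr → x = -0.01288; check Q = 0.2491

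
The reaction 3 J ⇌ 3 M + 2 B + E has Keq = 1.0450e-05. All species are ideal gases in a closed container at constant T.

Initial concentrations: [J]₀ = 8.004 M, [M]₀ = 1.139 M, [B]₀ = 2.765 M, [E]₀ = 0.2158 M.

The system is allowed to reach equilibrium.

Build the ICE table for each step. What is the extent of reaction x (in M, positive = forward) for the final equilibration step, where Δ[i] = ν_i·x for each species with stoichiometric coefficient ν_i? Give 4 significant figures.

Q₀ = 0.004754 vs Keq = 1.0450e-05 ⇒ Q>K, reverse
Step 1:
                   J          M          B          E
  I            8.004      1.139      2.765     0.2158
  C           0.6212    -0.6212    -0.4141    -0.2071
  E            8.625     0.5178      2.351   0.008738
  solve Keq expr → x = -0.2071; check Q = 1.0450e-05

x = -0.2071 M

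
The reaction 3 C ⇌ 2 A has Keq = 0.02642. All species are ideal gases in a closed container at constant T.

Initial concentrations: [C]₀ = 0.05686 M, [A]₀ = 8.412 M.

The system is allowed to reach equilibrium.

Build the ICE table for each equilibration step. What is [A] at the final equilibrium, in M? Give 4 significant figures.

[A]_eq = 3.394 M

Q₀ = 3.8493e+05 vs Keq = 0.02642 ⇒ Q>K, reverse
Step 1:
                   C          A
  Initial    0.05686      8.412
  Change       7.526     -5.018
  Equil        7.583      3.394
  solve Keq expr → x = -2.509; check Q = 0.02642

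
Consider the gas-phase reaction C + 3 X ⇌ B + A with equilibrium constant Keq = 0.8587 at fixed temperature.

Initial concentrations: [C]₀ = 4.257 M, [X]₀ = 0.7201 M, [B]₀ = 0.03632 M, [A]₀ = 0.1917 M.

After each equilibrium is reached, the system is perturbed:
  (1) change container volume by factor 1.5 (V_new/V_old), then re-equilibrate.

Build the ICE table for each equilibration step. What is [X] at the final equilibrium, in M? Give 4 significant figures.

Q₀ = 0.00438 vs Keq = 0.8587 ⇒ Q<K, forward
Step 1:
                   C          X          B          A
  I            4.257     0.7201    0.03632     0.1917
  C          -0.1521    -0.4562     0.1521     0.1521
  E            4.105     0.2639     0.1884     0.3438
  solve Keq expr → x = 0.1521; check Q = 0.8587
Then change container volume by factor 1.5 (V_new/V_old).
Step 2:
                   C          X          B          A
  I            2.737     0.1759     0.1256     0.2292
  C          0.01368    0.04104   -0.01368   -0.01368
  E             2.75      0.217     0.1119     0.2155
  solve Keq expr → x = -0.01368; check Q = 0.8587

[X]_eq = 0.217 M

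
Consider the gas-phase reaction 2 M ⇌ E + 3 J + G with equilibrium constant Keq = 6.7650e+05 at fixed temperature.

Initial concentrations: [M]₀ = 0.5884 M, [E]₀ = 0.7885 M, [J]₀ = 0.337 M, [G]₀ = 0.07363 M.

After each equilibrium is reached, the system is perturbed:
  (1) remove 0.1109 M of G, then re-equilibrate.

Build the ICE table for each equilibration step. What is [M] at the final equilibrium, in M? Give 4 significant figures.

Q₀ = 0.006418 vs Keq = 6.7650e+05 ⇒ Q<K, forward
Step 1:
                    M           E           J           G
  I            0.5884      0.7885       0.337     0.07363
  C           -0.5874      0.2937      0.8811      0.2937
  E           0.00103       1.082       1.218      0.3673
  solve Keq expr → x = 0.2937; check Q = 6.7650e+05
Then remove 0.1109 M of G.
Step 2:
                    M           E           J           G
  I           0.00103       1.082       1.218      0.2564
  C       -1.6906e-04  8.4528e-05  2.5358e-04  8.4528e-05
  E        8.6142e-04       1.082       1.218      0.2565
  solve Keq expr → x = 8.4528e-05; check Q = 6.7650e+05

[M]_eq = 8.6142e-04 M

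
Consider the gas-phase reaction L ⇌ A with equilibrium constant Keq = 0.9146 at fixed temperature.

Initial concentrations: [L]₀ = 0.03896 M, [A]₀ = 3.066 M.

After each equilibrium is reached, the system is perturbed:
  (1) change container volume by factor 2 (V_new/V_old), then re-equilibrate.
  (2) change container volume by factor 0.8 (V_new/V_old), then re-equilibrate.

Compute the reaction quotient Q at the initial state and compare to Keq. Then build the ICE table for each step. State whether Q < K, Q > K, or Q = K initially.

Q₀ = 78.7; Q > K (proceeds reverse)

Q₀ = 78.7 vs Keq = 0.9146 ⇒ Q>K, reverse
Step 1:
                  L         A
  I         0.03896     3.066
  C           1.583    -1.583
  E           1.622     1.483
  solve Keq expr → x = -1.583; check Q = 0.9146
Then change container volume by factor 2 (V_new/V_old).
Step 2:
                  L         A
  I          0.8109    0.7416
  C               0         0
  E          0.8109    0.7416
  solve Keq expr → x = 0; check Q = 0.9146
Then change container volume by factor 0.8 (V_new/V_old).
Step 3:
                  L         A
  I           1.014     0.927
  C               0         0
  E           1.014     0.927
  solve Keq expr → x = 0; check Q = 0.9146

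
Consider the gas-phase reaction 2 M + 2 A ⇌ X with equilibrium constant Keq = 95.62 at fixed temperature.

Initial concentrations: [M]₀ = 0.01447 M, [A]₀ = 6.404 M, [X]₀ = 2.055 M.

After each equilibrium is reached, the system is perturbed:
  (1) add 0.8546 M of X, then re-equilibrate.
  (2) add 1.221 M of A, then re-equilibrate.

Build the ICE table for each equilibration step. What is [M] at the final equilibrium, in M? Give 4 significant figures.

[M]_eq = 0.02284 M

Q₀ = 239.3 vs Keq = 95.62 ⇒ Q>K, reverse
Step 1:
                    M           A           X
  Initial     0.01447       6.404       2.055
  Change     0.008369    0.008369   -0.004184
  Equil       0.02284       6.412       2.051
  solve Keq expr → x = -0.004184; check Q = 95.62
Then add 0.8546 M of X.
Step 2:
                    M           A           X
  Initial     0.02284       6.412       2.905
  Change     0.004317    0.004317   -0.002158
  Equil       0.02716       6.417       2.903
  solve Keq expr → x = -0.002158; check Q = 95.62
Then add 1.221 M of A.
Step 3:
                    M           A           X
  Initial     0.02716       7.638       2.903
  Change     -0.00432    -0.00432     0.00216
  Equil       0.02284       7.633       2.905
  solve Keq expr → x = 0.00216; check Q = 95.62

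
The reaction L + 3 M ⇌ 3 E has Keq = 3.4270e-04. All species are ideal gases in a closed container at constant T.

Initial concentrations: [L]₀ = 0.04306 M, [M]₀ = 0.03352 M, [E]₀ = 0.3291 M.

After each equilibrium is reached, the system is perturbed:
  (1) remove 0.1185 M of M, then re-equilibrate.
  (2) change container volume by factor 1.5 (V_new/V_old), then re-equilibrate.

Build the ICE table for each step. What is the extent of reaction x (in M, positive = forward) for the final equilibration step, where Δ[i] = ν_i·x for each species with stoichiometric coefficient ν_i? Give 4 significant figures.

x = -2.3674e-04 M

Q₀ = 2.1978e+04 vs Keq = 3.4270e-04 ⇒ Q>K, reverse
Step 1:
                   L          M          E
  init       0.04306    0.03352     0.3291
  Δ           0.1054     0.3161    -0.3161
  eq          0.1484     0.3497    0.01296
  solve Keq expr → x = -0.1054; check Q = 3.4270e-04
Then remove 0.1185 M of M.
Step 2:
                   L          M          E
  init        0.1484     0.2312    0.01296
  Δ         0.001402   0.004207  -0.004207
  eq          0.1498     0.2354   0.008749
  solve Keq expr → x = -0.001402; check Q = 3.4270e-04
Then change container volume by factor 1.5 (V_new/V_old).
Step 3:
                   L          M          E
  init        0.0999     0.1569   0.005832
  Δ       2.3674e-04 7.1023e-04 -7.1023e-04
  eq          0.1001     0.1576   0.005122
  solve Keq expr → x = -2.3674e-04; check Q = 3.4270e-04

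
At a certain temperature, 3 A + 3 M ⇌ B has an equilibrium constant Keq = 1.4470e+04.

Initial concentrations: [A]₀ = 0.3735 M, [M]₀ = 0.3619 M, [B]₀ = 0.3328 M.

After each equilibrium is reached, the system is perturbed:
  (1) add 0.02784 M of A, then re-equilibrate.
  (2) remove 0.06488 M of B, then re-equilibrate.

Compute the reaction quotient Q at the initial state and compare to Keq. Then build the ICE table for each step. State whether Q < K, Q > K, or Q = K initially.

Q₀ = 134.8 vs Keq = 1.4470e+04 ⇒ Q<K, forward
Step 1:
                    A           M           B
  I            0.3735      0.3619      0.3328
  C           -0.1939     -0.1939     0.06463
  E            0.1796       0.168      0.3974
  solve Keq expr → x = 0.06463; check Q = 1.4470e+04
Then add 0.02784 M of A.
Step 2:
                    A           M           B
  I            0.2074       0.168      0.3974
  C           -0.0126     -0.0126    0.004199
  E            0.1948      0.1554      0.4016
  solve Keq expr → x = 0.004199; check Q = 1.4470e+04
Then remove 0.06488 M of B.
Step 3:
                    A           M           B
  I            0.1948      0.1554      0.3368
  C         -0.004868   -0.004868    0.001623
  E              0.19      0.1505      0.3384
  solve Keq expr → x = 0.001623; check Q = 1.4470e+04

Q₀ = 134.8; Q < K (proceeds forward)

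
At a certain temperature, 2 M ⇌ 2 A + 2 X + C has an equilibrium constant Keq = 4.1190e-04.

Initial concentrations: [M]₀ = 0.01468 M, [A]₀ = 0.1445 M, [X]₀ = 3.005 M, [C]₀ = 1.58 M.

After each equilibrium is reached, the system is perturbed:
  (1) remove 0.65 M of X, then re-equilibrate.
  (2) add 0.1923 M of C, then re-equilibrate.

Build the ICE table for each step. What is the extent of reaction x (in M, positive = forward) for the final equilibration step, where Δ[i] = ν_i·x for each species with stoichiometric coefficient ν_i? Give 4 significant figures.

Q₀ = 1382 vs Keq = 4.1190e-04 ⇒ Q>K, reverse
Step 1:
                  M         A         X         C
  Initial   0.01468    0.1445     3.005      1.58
  Change     0.1436   -0.1436   -0.1436  -0.07179
  Equil      0.1583 9.1405e-04     2.861     1.508
  solve Keq expr → x = -0.07179; check Q = 4.1190e-04
Then remove 0.65 M of X.
Step 2:
                  M         A         X         C
  Initial    0.1583 9.1405e-04     2.211     1.508
  Change  -2.6648e-04 2.6648e-04 2.6648e-04 1.3324e-04
  Equil       0.158  0.001181     2.212     1.508
  solve Keq expr → x = 1.3324e-04; check Q = 4.1190e-04
Then add 0.1923 M of C.
Step 3:
                  M         A         X         C
  Initial     0.158  0.001181     2.212     1.701
  Change  6.8221e-05 -6.8221e-05 -6.8221e-05 -3.4110e-05
  Equil      0.1581  0.001112     2.212     1.701
  solve Keq expr → x = -3.4110e-05; check Q = 4.1190e-04

x = -3.4110e-05 M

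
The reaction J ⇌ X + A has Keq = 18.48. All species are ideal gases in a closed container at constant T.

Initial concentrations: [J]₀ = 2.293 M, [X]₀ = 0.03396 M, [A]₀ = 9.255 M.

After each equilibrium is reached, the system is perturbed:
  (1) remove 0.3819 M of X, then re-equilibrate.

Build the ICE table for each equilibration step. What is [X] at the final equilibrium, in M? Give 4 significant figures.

[X]_eq = 1.226 M

Q₀ = 0.1371 vs Keq = 18.48 ⇒ Q<K, forward
Step 1:
                    J           X           A
  init          2.293     0.03396       9.255
  Δ             -1.44        1.44        1.44
  eq            0.853       1.474       10.69
  solve Keq expr → x = 1.44; check Q = 18.48
Then remove 0.3819 M of X.
Step 2:
                    J           X           A
  init          0.853       1.092       10.69
  Δ           -0.1343      0.1343      0.1343
  eq           0.7187       1.226       10.83
  solve Keq expr → x = 0.1343; check Q = 18.48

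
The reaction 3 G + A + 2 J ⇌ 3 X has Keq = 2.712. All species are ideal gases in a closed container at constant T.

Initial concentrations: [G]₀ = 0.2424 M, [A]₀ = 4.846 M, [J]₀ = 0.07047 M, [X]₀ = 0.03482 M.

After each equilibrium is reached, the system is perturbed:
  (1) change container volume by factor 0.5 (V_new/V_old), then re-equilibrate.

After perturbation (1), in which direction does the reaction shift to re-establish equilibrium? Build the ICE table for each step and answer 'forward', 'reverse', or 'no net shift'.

Q₀ = 0.1232 vs Keq = 2.712 ⇒ Q<K, forward
Step 1:
                  G         A         J         X
  Initial    0.2424     4.846   0.07047   0.03482
  Change   -0.03187  -0.01062  -0.02124   0.03187
  Equil      0.2105     4.835   0.04923   0.06669
  solve Keq expr → x = 0.01062; check Q = 2.712
Then change container volume by factor 0.5 (V_new/V_old).
Step 2:
                  G         A         J         X
  Initial    0.4211     9.671   0.09845    0.1334
  Change   -0.04814  -0.01605  -0.03209   0.04814
  Equil      0.3729     9.655   0.06636    0.1815
  solve Keq expr → x = 0.01605; check Q = 2.712

Direction: forward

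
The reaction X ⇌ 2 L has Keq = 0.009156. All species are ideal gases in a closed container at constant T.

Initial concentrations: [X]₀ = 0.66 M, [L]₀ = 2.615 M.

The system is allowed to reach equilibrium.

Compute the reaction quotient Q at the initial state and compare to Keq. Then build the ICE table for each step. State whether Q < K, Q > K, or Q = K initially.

Q₀ = 10.36 vs Keq = 0.009156 ⇒ Q>K, reverse
Step 1:
                  X         L
  Initial      0.66     2.615
  Change      1.242    -2.483
  Equil       1.902    0.1319
  solve Keq expr → x = -1.242; check Q = 0.009156

Q₀ = 10.36; Q > K (proceeds reverse)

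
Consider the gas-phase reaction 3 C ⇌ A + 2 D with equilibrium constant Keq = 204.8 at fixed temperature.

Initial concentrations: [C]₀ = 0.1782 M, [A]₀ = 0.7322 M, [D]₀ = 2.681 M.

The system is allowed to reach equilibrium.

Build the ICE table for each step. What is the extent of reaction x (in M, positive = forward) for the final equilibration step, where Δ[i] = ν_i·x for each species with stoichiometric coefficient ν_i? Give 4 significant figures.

x = -0.03562 M

Q₀ = 930 vs Keq = 204.8 ⇒ Q>K, reverse
Step 1:
                    C           A           D
  Initial      0.1782      0.7322       2.681
  Change       0.1069    -0.03562    -0.07124
  Equil        0.2851      0.6966        2.61
  solve Keq expr → x = -0.03562; check Q = 204.8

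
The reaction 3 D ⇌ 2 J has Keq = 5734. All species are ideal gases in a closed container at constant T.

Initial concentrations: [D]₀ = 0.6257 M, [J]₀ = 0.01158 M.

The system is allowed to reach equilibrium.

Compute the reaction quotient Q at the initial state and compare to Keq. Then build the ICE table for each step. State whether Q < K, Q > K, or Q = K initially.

Q₀ = 5.4742e-04 vs Keq = 5734 ⇒ Q<K, forward
Step 1:
                   D          J
  Initial     0.6257    0.01158
  Change      -0.595     0.3966
  Equil      0.03075     0.4082
  solve Keq expr → x = 0.1983; check Q = 5734

Q₀ = 5.4742e-04; Q < K (proceeds forward)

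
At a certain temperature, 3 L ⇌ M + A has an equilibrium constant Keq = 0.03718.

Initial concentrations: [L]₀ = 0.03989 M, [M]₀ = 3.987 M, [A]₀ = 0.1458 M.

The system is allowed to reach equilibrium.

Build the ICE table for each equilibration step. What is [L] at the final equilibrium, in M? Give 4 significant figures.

Q₀ = 9158 vs Keq = 0.03718 ⇒ Q>K, reverse
Step 1:
                   L          M          A
  Initial    0.03989      3.987     0.1458
  Change      0.4343    -0.1448    -0.1448
  Equil       0.4742      3.842   0.001032
  solve Keq expr → x = -0.1448; check Q = 0.03718

[L]_eq = 0.4742 M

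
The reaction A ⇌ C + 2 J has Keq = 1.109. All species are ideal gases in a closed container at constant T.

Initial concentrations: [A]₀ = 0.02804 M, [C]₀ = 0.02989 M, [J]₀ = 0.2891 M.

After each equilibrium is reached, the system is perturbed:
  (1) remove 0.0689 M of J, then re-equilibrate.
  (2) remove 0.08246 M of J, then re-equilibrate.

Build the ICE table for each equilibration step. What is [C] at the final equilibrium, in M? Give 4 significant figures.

[C]_eq = 0.0561 M

Q₀ = 0.08909 vs Keq = 1.109 ⇒ Q<K, forward
Step 1:
                  A         C         J
  init      0.02804   0.02989    0.2891
  Δ        -0.02273   0.02273   0.04546
  eq       0.005311   0.05262    0.3346
  solve Keq expr → x = 0.02273; check Q = 1.109
Then remove 0.0689 M of J.
Step 2:
                  A         C         J
  init     0.005311   0.05262    0.2657
  Δ       -0.001758  0.001758  0.003516
  eq       0.003553   0.05438    0.2692
  solve Keq expr → x = 0.001758; check Q = 1.109
Then remove 0.08246 M of J.
Step 3:
                  A         C         J
  init     0.003553   0.05438    0.1867
  Δ       -0.001723  0.001723  0.003447
  eq       0.001829    0.0561    0.1902
  solve Keq expr → x = 0.001723; check Q = 1.109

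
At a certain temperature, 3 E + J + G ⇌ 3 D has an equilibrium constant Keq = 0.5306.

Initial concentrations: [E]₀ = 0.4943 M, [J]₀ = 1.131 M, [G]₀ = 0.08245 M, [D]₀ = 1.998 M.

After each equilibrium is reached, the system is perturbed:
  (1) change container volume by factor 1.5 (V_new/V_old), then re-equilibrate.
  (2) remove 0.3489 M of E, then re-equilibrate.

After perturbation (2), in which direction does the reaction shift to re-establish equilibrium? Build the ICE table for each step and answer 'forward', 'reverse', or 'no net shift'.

Q₀ = 708.2 vs Keq = 0.5306 ⇒ Q>K, reverse
Step 1:
                    E           J           G           D
  Initial      0.4943       1.131     0.08245       1.998
  Change       0.9866      0.3289      0.3289     -0.9866
  Equil         1.481        1.46      0.4113       1.011
  solve Keq expr → x = -0.3289; check Q = 0.5306
Then change container volume by factor 1.5 (V_new/V_old).
Step 2:
                    E           J           G           D
  Initial      0.9873      0.9732      0.2742      0.6743
  Change      0.08842     0.02947     0.02947    -0.08842
  Equil         1.076       1.003      0.3037      0.5859
  solve Keq expr → x = -0.02947; check Q = 0.5306
Then remove 0.3489 M of E.
Step 3:
                    E           J           G           D
  Initial      0.7268       1.003      0.3037      0.5859
  Change       0.1082     0.03606     0.03606     -0.1082
  Equil         0.835       1.039      0.3397      0.4777
  solve Keq expr → x = -0.03606; check Q = 0.5306

Direction: reverse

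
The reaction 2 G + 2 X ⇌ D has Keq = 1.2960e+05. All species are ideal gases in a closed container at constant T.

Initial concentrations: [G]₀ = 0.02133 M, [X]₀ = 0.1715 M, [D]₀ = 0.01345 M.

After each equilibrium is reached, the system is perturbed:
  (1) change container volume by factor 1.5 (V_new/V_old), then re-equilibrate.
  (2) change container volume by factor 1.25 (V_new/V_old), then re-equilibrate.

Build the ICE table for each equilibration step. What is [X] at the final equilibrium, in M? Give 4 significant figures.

Q₀ = 1005 vs Keq = 1.2960e+05 ⇒ Q<K, forward
Step 1:
                   G          X          D
  I          0.02133     0.1715    0.01345
  C         -0.01859   -0.01859   0.009295
  E          0.00274     0.1529    0.02275
  solve Keq expr → x = 0.009295; check Q = 1.2960e+05
Then change container volume by factor 1.5 (V_new/V_old).
Step 2:
                   G          X          D
  I         0.001826     0.1019    0.01516
  C         0.001406   0.001406 -7.0286e-04
  E         0.003232     0.1033    0.01446
  solve Keq expr → x = -7.0286e-04; check Q = 1.2960e+05
Then change container volume by factor 1.25 (V_new/V_old).
Step 3:
                   G          X          D
  I         0.002586    0.08268    0.01157
  C       9.1679e-04 9.1679e-04 -4.5840e-04
  E         0.003503    0.08359    0.01111
  solve Keq expr → x = -4.5840e-04; check Q = 1.2960e+05

[X]_eq = 0.08359 M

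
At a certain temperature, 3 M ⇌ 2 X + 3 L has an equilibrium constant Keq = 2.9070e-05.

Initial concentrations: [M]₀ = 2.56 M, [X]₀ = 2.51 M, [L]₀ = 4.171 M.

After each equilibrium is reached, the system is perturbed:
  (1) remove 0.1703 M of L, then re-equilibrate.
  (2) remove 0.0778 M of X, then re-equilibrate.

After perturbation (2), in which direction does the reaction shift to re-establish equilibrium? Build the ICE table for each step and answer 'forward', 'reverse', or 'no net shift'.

Q₀ = 27.25 vs Keq = 2.9070e-05 ⇒ Q>K, reverse
Step 1:
                  M         X         L
  Initial      2.56      2.51     4.171
  Change      3.529    -2.353    -3.529
  Equil       6.089    0.1574    0.6421
  solve Keq expr → x = -1.176; check Q = 2.9070e-05
Then remove 0.1703 M of L.
Step 2:
                  M         X         L
  Initial     6.089    0.1574    0.4718
  Change   -0.06648   0.04432   0.06648
  Equil       6.022    0.2017    0.5383
  solve Keq expr → x = 0.02216; check Q = 2.9070e-05
Then remove 0.0778 M of X.
Step 3:
                  M         X         L
  Initial     6.022    0.1239    0.5383
  Change   -0.06501   0.04334   0.06501
  Equil       5.957    0.1673    0.6033
  solve Keq expr → x = 0.02167; check Q = 2.9070e-05

Direction: forward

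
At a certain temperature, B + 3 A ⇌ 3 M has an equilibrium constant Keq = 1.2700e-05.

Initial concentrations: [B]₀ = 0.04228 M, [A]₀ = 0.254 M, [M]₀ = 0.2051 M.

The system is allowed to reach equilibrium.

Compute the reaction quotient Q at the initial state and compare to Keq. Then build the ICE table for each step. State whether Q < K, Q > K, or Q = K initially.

Q₀ = 12.45 vs Keq = 1.2700e-05 ⇒ Q>K, reverse
Step 1:
                    B           A           M
  init        0.04228       0.254      0.2051
  Δ           0.06668         0.2        -0.2
  eq            0.109       0.454     0.00506
  solve Keq expr → x = -0.06668; check Q = 1.2700e-05

Q₀ = 12.45; Q > K (proceeds reverse)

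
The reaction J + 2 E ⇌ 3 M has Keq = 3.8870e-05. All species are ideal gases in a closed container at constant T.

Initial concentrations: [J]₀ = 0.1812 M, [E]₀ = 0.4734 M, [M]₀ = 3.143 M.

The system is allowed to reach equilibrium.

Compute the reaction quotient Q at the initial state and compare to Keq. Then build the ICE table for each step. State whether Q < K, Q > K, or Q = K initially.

Q₀ = 764.6; Q > K (proceeds reverse)

Q₀ = 764.6 vs Keq = 3.8870e-05 ⇒ Q>K, reverse
Step 1:
                  J         E         M
  I          0.1812    0.4734     3.143
  C           1.025     2.051    -3.076
  E           1.207     2.524   0.06686
  solve Keq expr → x = -1.025; check Q = 3.8870e-05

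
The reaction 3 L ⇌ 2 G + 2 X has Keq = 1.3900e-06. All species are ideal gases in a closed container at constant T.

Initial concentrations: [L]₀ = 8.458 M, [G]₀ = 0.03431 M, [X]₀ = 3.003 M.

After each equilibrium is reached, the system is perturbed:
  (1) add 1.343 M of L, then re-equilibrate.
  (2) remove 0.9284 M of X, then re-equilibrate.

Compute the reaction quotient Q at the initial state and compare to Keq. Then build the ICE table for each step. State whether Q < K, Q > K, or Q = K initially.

Q₀ = 1.7545e-05; Q > K (proceeds reverse)

Q₀ = 1.7545e-05 vs Keq = 1.3900e-06 ⇒ Q>K, reverse
Step 1:
                    L           G           X
  I             8.458     0.03431       3.003
  C           0.03676    -0.02451    -0.02451
  E             8.495      0.0098       2.978
  solve Keq expr → x = -0.01225; check Q = 1.3900e-06
Then add 1.343 M of L.
Step 2:
                    L           G           X
  I             9.838      0.0098       2.978
  C         -0.003596    0.002397    0.002397
  E             9.834      0.0122       2.981
  solve Keq expr → x = 0.001199; check Q = 1.3900e-06
Then remove 0.9284 M of X.
Step 3:
                    L           G           X
  I             9.834      0.0122       2.052
  C         -0.008173    0.005448    0.005448
  E             9.826     0.01765       2.058
  solve Keq expr → x = 0.002724; check Q = 1.3900e-06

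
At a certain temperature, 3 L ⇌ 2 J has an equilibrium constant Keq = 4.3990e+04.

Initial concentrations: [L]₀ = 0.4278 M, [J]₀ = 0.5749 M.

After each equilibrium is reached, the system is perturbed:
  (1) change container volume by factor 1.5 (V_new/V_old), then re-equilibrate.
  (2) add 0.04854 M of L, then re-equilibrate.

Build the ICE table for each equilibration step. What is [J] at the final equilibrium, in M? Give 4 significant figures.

Q₀ = 4.221 vs Keq = 4.3990e+04 ⇒ Q<K, forward
Step 1:
                  L         J
  I          0.4278    0.5749
  C         -0.4025    0.2683
  E         0.02528    0.8432
  solve Keq expr → x = 0.1342; check Q = 4.3990e+04
Then change container volume by factor 1.5 (V_new/V_old).
Step 2:
                  L         J
  I         0.01686    0.5622
  C        0.002403 -0.001602
  E         0.01926    0.5606
  solve Keq expr → x = -8.0089e-04; check Q = 4.3990e+04
Then add 0.04854 M of L.
Step 3:
                  L         J
  I          0.0678    0.5606
  C        -0.04782   0.03188
  E         0.01998    0.5924
  solve Keq expr → x = 0.01594; check Q = 4.3990e+04

[J]_eq = 0.5924 M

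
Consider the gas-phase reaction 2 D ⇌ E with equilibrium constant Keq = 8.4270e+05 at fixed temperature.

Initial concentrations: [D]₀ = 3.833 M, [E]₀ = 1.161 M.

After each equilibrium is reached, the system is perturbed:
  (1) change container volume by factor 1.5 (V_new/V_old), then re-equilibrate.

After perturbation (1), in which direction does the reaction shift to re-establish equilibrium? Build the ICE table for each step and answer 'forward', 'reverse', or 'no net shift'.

Q₀ = 0.07902 vs Keq = 8.4270e+05 ⇒ Q<K, forward
Step 1:
                  D         E
  Initial     3.833     1.161
  Change     -3.831     1.916
  Equil    0.001911     3.077
  solve Keq expr → x = 1.916; check Q = 8.4270e+05
Then change container volume by factor 1.5 (V_new/V_old).
Step 2:
                  D         E
  Initial  0.001274     2.051
  Change  2.8623e-04 -1.4311e-04
  Equil     0.00156     2.051
  solve Keq expr → x = -1.4311e-04; check Q = 8.4270e+05

Direction: reverse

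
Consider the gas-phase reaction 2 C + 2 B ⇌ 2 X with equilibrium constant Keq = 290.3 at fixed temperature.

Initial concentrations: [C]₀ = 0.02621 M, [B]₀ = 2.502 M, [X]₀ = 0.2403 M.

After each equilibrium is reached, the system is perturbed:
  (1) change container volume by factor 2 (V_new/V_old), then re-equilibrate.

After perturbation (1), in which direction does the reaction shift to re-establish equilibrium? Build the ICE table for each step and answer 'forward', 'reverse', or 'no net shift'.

Q₀ = 13.43 vs Keq = 290.3 ⇒ Q<K, forward
Step 1:
                   C          B          X
  I          0.02621      2.502     0.2403
  C         -0.02005   -0.02005    0.02005
  E         0.006157      2.482     0.2604
  solve Keq expr → x = 0.01003; check Q = 290.3
Then change container volume by factor 2 (V_new/V_old).
Step 2:
                   C          B          X
  I         0.003078      1.241     0.1302
  C         0.002926   0.002926  -0.002926
  E         0.006004      1.244     0.1273
  solve Keq expr → x = -0.001463; check Q = 290.3

Direction: reverse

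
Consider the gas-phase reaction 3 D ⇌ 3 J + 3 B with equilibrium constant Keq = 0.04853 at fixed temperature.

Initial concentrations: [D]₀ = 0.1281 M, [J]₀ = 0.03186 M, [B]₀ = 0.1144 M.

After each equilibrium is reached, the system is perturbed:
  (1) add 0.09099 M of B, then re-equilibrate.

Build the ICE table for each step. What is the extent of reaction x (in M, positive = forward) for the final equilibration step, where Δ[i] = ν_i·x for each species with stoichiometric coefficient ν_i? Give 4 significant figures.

x = -0.004347 M

Q₀ = 2.3034e-05 vs Keq = 0.04853 ⇒ Q<K, forward
Step 1:
                    D           J           B
  init         0.1281     0.03186      0.1144
  Δ          -0.07368     0.07368     0.07368
  eq          0.05442      0.1055      0.1881
  solve Keq expr → x = 0.02456; check Q = 0.04853
Then add 0.09099 M of B.
Step 2:
                    D           J           B
  init        0.05442      0.1055      0.2791
  Δ           0.01304    -0.01304    -0.01304
  eq          0.06746      0.0925       0.266
  solve Keq expr → x = -0.004347; check Q = 0.04853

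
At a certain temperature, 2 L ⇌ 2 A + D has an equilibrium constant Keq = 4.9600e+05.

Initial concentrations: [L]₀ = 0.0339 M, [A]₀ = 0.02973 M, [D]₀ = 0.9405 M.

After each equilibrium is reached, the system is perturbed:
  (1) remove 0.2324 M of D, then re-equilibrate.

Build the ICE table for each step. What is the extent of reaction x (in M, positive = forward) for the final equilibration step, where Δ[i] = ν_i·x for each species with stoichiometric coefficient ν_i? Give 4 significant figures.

Q₀ = 0.7234 vs Keq = 4.9600e+05 ⇒ Q<K, forward
Step 1:
                   L          A          D
  I           0.0339    0.02973     0.9405
  C         -0.03381    0.03381    0.01691
  E       8.8281e-05    0.06354     0.9574
  solve Keq expr → x = 0.01691; check Q = 4.9600e+05
Then remove 0.2324 M of D.
Step 2:
                   L          A          D
  I       8.8281e-05    0.06354      0.725
  C       -1.1444e-05 1.1444e-05 5.7220e-06
  E       7.6837e-05    0.06355      0.725
  solve Keq expr → x = 5.7220e-06; check Q = 4.9600e+05

x = 5.7220e-06 M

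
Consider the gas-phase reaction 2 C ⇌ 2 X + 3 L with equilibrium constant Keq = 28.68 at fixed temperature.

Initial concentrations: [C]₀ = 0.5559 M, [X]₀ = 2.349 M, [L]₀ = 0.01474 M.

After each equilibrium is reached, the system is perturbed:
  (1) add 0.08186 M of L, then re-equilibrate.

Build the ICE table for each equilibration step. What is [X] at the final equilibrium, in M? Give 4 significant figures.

[X]_eq = 2.678 M

Q₀ = 5.7183e-05 vs Keq = 28.68 ⇒ Q<K, forward
Step 1:
                    C           X           L
  init         0.5559       2.349     0.01474
  Δ           -0.3532      0.3532      0.5298
  eq           0.2027       2.702      0.5445
  solve Keq expr → x = 0.1766; check Q = 28.68
Then add 0.08186 M of L.
Step 2:
                    C           X           L
  init         0.2027       2.702      0.6264
  Δ           0.02406    -0.02406    -0.03609
  eq           0.2268       2.678      0.5903
  solve Keq expr → x = -0.01203; check Q = 28.68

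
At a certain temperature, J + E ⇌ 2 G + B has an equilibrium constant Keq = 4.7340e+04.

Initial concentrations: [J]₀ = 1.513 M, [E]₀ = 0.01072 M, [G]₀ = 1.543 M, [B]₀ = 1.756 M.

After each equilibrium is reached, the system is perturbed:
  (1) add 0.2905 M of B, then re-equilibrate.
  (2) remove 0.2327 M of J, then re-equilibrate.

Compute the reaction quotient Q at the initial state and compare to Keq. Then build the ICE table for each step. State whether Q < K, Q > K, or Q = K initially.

Q₀ = 257.8; Q < K (proceeds forward)

Q₀ = 257.8 vs Keq = 4.7340e+04 ⇒ Q<K, forward
Step 1:
                   J          E          G          B
  I            1.513    0.01072      1.543      1.756
  C         -0.01066   -0.01066    0.02132    0.01066
  E            1.502 6.0786e-05      1.564      1.767
  solve Keq expr → x = 0.01066; check Q = 4.7340e+04
Then add 0.2905 M of B.
Step 2:
                   J          E          G          B
  I            1.502 6.0786e-05      1.564      2.057
  C       9.9928e-06 9.9928e-06 -1.9986e-05 -9.9928e-06
  E            1.502 7.0779e-05      1.564      2.057
  solve Keq expr → x = -9.9928e-06; check Q = 4.7340e+04
Then remove 0.2327 M of J.
Step 3:
                   J          E          G          B
  I             1.27 7.0779e-05      1.564      2.057
  C       1.2968e-05 1.2968e-05 -2.5936e-05 -1.2968e-05
  E             1.27 8.3747e-05      1.564      2.057
  solve Keq expr → x = -1.2968e-05; check Q = 4.7340e+04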